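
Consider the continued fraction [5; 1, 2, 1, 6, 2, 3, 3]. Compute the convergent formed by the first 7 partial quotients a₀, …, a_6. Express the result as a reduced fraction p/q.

Start with 3.
2 + 1/(3/1) = 2 + 1/3 = 7/3
6 + 1/(7/3) = 6 + 3/7 = 45/7
1 + 1/(45/7) = 1 + 7/45 = 52/45
2 + 1/(52/45) = 2 + 45/52 = 149/52
1 + 1/(149/52) = 1 + 52/149 = 201/149
5 + 1/(201/149) = 5 + 149/201 = 1154/201

1154/201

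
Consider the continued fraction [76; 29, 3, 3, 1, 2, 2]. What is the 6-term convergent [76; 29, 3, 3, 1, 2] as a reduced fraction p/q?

80216/1055

Start with 2.
1 + 1/(2/1) = 1 + 1/2 = 3/2
3 + 1/(3/2) = 3 + 2/3 = 11/3
3 + 1/(11/3) = 3 + 3/11 = 36/11
29 + 1/(36/11) = 29 + 11/36 = 1055/36
76 + 1/(1055/36) = 76 + 36/1055 = 80216/1055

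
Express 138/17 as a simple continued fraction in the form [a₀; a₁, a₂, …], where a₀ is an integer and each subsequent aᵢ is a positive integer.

138 = 8·17 + 2, so a_0 = 8
17 = 8·2 + 1, so a_1 = 8
2 = 2·1 + 0, so a_2 = 2

[8; 8, 2]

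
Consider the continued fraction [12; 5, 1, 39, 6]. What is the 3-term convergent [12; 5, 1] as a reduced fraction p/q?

Build up convergents one term at a time:
a_0 = 12: 12/1
a_1 = 5: 61/5
a_2 = 1: 73/6

73/6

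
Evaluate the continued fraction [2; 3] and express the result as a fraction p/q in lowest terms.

7/3

Start with 3.
2 + 1/(3/1) = 2 + 1/3 = 7/3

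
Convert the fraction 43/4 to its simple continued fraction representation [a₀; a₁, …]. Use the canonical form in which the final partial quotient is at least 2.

[10; 1, 3]

Apply division with remainder until the remainder is 0:
43 ÷ 4 → quotient 10, remainder 3
4 ÷ 3 → quotient 1, remainder 1
3 ÷ 1 → quotient 3, remainder 0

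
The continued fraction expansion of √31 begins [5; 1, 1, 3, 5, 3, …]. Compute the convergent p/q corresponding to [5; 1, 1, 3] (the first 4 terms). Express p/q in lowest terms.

a_0 = 5: 5/1
a_1 = 1: 6/1
a_2 = 1: 11/2
a_3 = 3: 39/7

39/7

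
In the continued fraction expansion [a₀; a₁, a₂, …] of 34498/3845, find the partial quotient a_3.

34498 = 8·3845 + 3738, so a_0 = 8
3845 = 1·3738 + 107, so a_1 = 1
3738 = 34·107 + 100, so a_2 = 34
107 = 1·100 + 7, so a_3 = 1

1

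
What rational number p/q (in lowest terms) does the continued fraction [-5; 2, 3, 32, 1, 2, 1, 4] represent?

-20075/4392

Start with 4.
1 + 1/(4/1) = 1 + 1/4 = 5/4
2 + 1/(5/4) = 2 + 4/5 = 14/5
1 + 1/(14/5) = 1 + 5/14 = 19/14
32 + 1/(19/14) = 32 + 14/19 = 622/19
3 + 1/(622/19) = 3 + 19/622 = 1885/622
2 + 1/(1885/622) = 2 + 622/1885 = 4392/1885
-5 + 1/(4392/1885) = -5 + 1885/4392 = -20075/4392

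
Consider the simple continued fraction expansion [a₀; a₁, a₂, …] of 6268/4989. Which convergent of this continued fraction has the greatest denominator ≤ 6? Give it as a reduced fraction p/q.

a_0 = 1: 1/1  (≤ bound)
a_1 = 3: 4/3  (≤ bound)
a_2 = 1: 5/4  (≤ bound)
a_3 = 9: 49/39  (> 6, stop)

5/4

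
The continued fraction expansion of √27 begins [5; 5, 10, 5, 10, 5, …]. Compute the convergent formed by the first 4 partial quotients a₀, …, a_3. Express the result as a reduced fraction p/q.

a_0 = 5: 5/1
a_1 = 5: 26/5
a_2 = 10: 265/51
a_3 = 5: 1351/260

1351/260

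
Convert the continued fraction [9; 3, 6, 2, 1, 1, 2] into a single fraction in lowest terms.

2441/262

Use the convergent recurrence hₖ = aₖ·hₖ₋₁ + hₖ₋₂ (and likewise for the denominators kₖ):
a_0 = 9: 9/1
a_1 = 3: 28/3
a_2 = 6: 177/19
a_3 = 2: 382/41
a_4 = 1: 559/60
a_5 = 1: 941/101
a_6 = 2: 2441/262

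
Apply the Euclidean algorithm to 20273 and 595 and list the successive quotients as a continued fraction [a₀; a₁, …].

[34; 13, 1, 5, 7]

20273 = 34·595 + 43, so a_0 = 34
595 = 13·43 + 36, so a_1 = 13
43 = 1·36 + 7, so a_2 = 1
36 = 5·7 + 1, so a_3 = 5
7 = 7·1 + 0, so a_4 = 7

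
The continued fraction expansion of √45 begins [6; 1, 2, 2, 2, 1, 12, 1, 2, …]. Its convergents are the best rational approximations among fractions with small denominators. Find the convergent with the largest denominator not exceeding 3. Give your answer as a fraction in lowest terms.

20/3

a_0 = 6: 6/1  (≤ bound)
a_1 = 1: 7/1  (≤ bound)
a_2 = 2: 20/3  (≤ bound)
a_3 = 2: 47/7  (> 3, stop)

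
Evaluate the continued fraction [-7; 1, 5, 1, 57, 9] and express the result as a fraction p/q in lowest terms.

-22435/3652

Start with 9.
57 + 1/(9/1) = 57 + 1/9 = 514/9
1 + 1/(514/9) = 1 + 9/514 = 523/514
5 + 1/(523/514) = 5 + 514/523 = 3129/523
1 + 1/(3129/523) = 1 + 523/3129 = 3652/3129
-7 + 1/(3652/3129) = -7 + 3129/3652 = -22435/3652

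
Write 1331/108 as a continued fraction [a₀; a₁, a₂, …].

⌊1331/108⌋ = 12, remainder 35
⌊108/35⌋ = 3, remainder 3
⌊35/3⌋ = 11, remainder 2
⌊3/2⌋ = 1, remainder 1
⌊2/1⌋ = 2, remainder 0

[12; 3, 11, 1, 2]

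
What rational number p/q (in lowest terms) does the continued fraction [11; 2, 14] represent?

Collapse the nested fraction from the inside out:
Start with 14.
2 + 1/(14/1) = 2 + 1/14 = 29/14
11 + 1/(29/14) = 11 + 14/29 = 333/29

333/29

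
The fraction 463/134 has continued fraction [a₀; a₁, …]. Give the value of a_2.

Apply division with remainder until the remainder is 0:
463 ÷ 134 → quotient 3, remainder 61
134 ÷ 61 → quotient 2, remainder 12
61 ÷ 12 → quotient 5, remainder 1

5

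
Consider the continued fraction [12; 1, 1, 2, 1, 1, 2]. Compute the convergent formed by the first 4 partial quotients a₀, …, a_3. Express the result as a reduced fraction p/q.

63/5

a_0 = 12: 12/1
a_1 = 1: 13/1
a_2 = 1: 25/2
a_3 = 2: 63/5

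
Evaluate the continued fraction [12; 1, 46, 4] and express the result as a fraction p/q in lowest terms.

Start with 4.
46 + 1/(4/1) = 46 + 1/4 = 185/4
1 + 1/(185/4) = 1 + 4/185 = 189/185
12 + 1/(189/185) = 12 + 185/189 = 2453/189

2453/189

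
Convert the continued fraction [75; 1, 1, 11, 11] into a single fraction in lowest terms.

Use the convergent recurrence hₖ = aₖ·hₖ₋₁ + hₖ₋₂ (and likewise for the denominators kₖ):
a_0 = 75: 75/1
a_1 = 1: 76/1
a_2 = 1: 151/2
a_3 = 11: 1737/23
a_4 = 11: 19258/255

19258/255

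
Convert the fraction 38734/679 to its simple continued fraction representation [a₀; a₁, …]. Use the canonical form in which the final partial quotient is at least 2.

Apply division with remainder until the remainder is 0:
⌊38734/679⌋ = 57, remainder 31
⌊679/31⌋ = 21, remainder 28
⌊31/28⌋ = 1, remainder 3
⌊28/3⌋ = 9, remainder 1
⌊3/1⌋ = 3, remainder 0

[57; 21, 1, 9, 3]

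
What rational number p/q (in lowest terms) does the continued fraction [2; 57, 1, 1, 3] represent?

813/403

Start with 3.
1 + 1/(3/1) = 1 + 1/3 = 4/3
1 + 1/(4/3) = 1 + 3/4 = 7/4
57 + 1/(7/4) = 57 + 4/7 = 403/7
2 + 1/(403/7) = 2 + 7/403 = 813/403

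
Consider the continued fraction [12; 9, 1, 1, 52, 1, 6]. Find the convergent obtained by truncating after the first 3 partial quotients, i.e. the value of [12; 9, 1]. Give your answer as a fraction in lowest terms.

121/10

Start with 1.
9 + 1/(1/1) = 9 + 1/1 = 10/1
12 + 1/(10/1) = 12 + 1/10 = 121/10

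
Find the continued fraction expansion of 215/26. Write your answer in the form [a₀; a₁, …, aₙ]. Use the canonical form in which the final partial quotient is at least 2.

[8; 3, 1, 2, 2]

215 = 8·26 + 7, so a_0 = 8
26 = 3·7 + 5, so a_1 = 3
7 = 1·5 + 2, so a_2 = 1
5 = 2·2 + 1, so a_3 = 2
2 = 2·1 + 0, so a_4 = 2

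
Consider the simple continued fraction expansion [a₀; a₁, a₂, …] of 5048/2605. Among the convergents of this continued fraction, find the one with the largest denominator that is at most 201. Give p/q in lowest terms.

a_0 = 1: 1/1  (≤ bound)
a_1 = 1: 2/1  (≤ bound)
a_2 = 15: 31/16  (≤ bound)
a_3 = 12: 374/193  (≤ bound)
a_4 = 2: 779/402  (> 201, stop)

374/193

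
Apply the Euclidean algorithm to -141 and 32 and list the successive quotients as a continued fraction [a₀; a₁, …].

Run the Euclidean algorithm, recording each quotient:
-141 ÷ 32 → quotient -5, remainder 19
32 ÷ 19 → quotient 1, remainder 13
19 ÷ 13 → quotient 1, remainder 6
13 ÷ 6 → quotient 2, remainder 1
6 ÷ 1 → quotient 6, remainder 0

[-5; 1, 1, 2, 6]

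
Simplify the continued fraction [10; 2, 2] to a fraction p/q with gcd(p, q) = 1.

52/5

Compute successive convergents:
a_0 = 10: 10/1
a_1 = 2: 21/2
a_2 = 2: 52/5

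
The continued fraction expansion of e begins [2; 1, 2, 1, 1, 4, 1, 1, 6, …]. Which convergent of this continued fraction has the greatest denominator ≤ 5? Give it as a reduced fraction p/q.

a_0 = 2: 2/1  (≤ bound)
a_1 = 1: 3/1  (≤ bound)
a_2 = 2: 8/3  (≤ bound)
a_3 = 1: 11/4  (≤ bound)
a_4 = 1: 19/7  (> 5, stop)

11/4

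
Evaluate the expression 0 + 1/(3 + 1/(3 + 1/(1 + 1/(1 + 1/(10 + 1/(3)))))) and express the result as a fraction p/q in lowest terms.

Build up convergents one term at a time:
a_0 = 0: 0/1
a_1 = 3: 1/3
a_2 = 3: 3/10
a_3 = 1: 4/13
a_4 = 1: 7/23
a_5 = 10: 74/243
a_6 = 3: 229/752

229/752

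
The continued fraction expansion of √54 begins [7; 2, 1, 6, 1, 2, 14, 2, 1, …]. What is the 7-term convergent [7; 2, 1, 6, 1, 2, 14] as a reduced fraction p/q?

Start with 14.
2 + 1/(14/1) = 2 + 1/14 = 29/14
1 + 1/(29/14) = 1 + 14/29 = 43/29
6 + 1/(43/29) = 6 + 29/43 = 287/43
1 + 1/(287/43) = 1 + 43/287 = 330/287
2 + 1/(330/287) = 2 + 287/330 = 947/330
7 + 1/(947/330) = 7 + 330/947 = 6959/947

6959/947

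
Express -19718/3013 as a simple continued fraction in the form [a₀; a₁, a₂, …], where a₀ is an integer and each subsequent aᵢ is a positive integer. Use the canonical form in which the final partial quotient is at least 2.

[-7; 2, 5, 7, 38]

Apply division with remainder until the remainder is 0:
-19718 = -7·3013 + 1373, so a_0 = -7
3013 = 2·1373 + 267, so a_1 = 2
1373 = 5·267 + 38, so a_2 = 5
267 = 7·38 + 1, so a_3 = 7
38 = 38·1 + 0, so a_4 = 38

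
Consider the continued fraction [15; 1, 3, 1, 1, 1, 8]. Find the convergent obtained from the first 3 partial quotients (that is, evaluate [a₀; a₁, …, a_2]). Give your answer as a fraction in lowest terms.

Start with 3.
1 + 1/(3/1) = 1 + 1/3 = 4/3
15 + 1/(4/3) = 15 + 3/4 = 63/4

63/4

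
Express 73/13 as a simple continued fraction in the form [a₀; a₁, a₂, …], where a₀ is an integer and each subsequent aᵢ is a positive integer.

[5; 1, 1, 1, 1, 2]

Run the Euclidean algorithm, recording each quotient:
⌊73/13⌋ = 5, remainder 8
⌊13/8⌋ = 1, remainder 5
⌊8/5⌋ = 1, remainder 3
⌊5/3⌋ = 1, remainder 2
⌊3/2⌋ = 1, remainder 1
⌊2/1⌋ = 2, remainder 0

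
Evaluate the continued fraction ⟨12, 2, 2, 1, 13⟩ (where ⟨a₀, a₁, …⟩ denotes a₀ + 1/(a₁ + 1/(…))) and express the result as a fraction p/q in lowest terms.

1193/96

Start with 13.
1 + 1/(13/1) = 1 + 1/13 = 14/13
2 + 1/(14/13) = 2 + 13/14 = 41/14
2 + 1/(41/14) = 2 + 14/41 = 96/41
12 + 1/(96/41) = 12 + 41/96 = 1193/96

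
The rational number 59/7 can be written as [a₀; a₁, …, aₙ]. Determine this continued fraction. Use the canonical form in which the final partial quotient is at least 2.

[8; 2, 3]

59 = 8·7 + 3, so a_0 = 8
7 = 2·3 + 1, so a_1 = 2
3 = 3·1 + 0, so a_2 = 3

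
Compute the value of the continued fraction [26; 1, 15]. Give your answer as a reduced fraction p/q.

a_0 = 26: 26/1
a_1 = 1: 27/1
a_2 = 15: 431/16

431/16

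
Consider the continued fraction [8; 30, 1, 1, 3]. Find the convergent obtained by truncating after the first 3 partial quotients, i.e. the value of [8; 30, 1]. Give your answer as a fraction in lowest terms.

Work from the innermost term outward:
Start with 1.
30 + 1/(1/1) = 30 + 1/1 = 31/1
8 + 1/(31/1) = 8 + 1/31 = 249/31

249/31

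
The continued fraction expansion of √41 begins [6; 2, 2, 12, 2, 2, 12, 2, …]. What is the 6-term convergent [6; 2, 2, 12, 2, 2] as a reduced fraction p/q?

2049/320

Collapse the nested fraction from the inside out:
Start with 2.
2 + 1/(2/1) = 2 + 1/2 = 5/2
12 + 1/(5/2) = 12 + 2/5 = 62/5
2 + 1/(62/5) = 2 + 5/62 = 129/62
2 + 1/(129/62) = 2 + 62/129 = 320/129
6 + 1/(320/129) = 6 + 129/320 = 2049/320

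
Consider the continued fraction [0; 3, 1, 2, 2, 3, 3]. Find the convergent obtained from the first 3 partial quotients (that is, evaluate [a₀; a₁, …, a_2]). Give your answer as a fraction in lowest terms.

1/4

a_0 = 0: 0/1
a_1 = 3: 1/3
a_2 = 1: 1/4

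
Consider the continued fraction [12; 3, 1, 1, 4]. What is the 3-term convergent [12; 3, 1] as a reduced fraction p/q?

Compute successive convergents:
a_0 = 12: 12/1
a_1 = 3: 37/3
a_2 = 1: 49/4

49/4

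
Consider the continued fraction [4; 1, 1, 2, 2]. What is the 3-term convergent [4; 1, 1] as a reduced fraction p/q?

9/2

a_0 = 4: 4/1
a_1 = 1: 5/1
a_2 = 1: 9/2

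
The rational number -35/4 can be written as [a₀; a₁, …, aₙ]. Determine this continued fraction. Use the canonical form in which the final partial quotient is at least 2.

[-9; 4]

Run the Euclidean algorithm, recording each quotient:
-35 = -9·4 + 1, so a_0 = -9
4 = 4·1 + 0, so a_1 = 4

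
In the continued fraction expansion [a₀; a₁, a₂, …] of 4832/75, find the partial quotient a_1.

4832 ÷ 75 → quotient 64, remainder 32
75 ÷ 32 → quotient 2, remainder 11

2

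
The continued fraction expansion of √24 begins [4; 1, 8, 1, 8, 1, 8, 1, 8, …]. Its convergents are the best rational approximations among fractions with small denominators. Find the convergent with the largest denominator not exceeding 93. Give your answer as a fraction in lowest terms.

436/89

List convergents until the denominator exceeds the bound:
a_0 = 4: 4/1  (≤ bound)
a_1 = 1: 5/1  (≤ bound)
a_2 = 8: 44/9  (≤ bound)
a_3 = 1: 49/10  (≤ bound)
a_4 = 8: 436/89  (≤ bound)
a_5 = 1: 485/99  (> 93, stop)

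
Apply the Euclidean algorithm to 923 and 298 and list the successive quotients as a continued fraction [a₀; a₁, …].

[3; 10, 3, 1, 1, 1, 2]

⌊923/298⌋ = 3, remainder 29
⌊298/29⌋ = 10, remainder 8
⌊29/8⌋ = 3, remainder 5
⌊8/5⌋ = 1, remainder 3
⌊5/3⌋ = 1, remainder 2
⌊3/2⌋ = 1, remainder 1
⌊2/1⌋ = 2, remainder 0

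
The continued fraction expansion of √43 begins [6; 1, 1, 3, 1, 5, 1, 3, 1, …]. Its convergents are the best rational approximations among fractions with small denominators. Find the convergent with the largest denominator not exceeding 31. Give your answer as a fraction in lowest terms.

a_0 = 6: 6/1  (≤ bound)
a_1 = 1: 7/1  (≤ bound)
a_2 = 1: 13/2  (≤ bound)
a_3 = 3: 46/7  (≤ bound)
a_4 = 1: 59/9  (≤ bound)
a_5 = 5: 341/52  (> 31, stop)

59/9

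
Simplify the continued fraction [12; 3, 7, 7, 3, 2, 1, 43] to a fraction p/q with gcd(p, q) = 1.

Use the convergent recurrence hₖ = aₖ·hₖ₋₁ + hₖ₋₂ (and likewise for the denominators kₖ):
a_0 = 12: 12/1
a_1 = 3: 37/3
a_2 = 7: 271/22
a_3 = 7: 1934/157
a_4 = 3: 6073/493
a_5 = 2: 14080/1143
a_6 = 1: 20153/1636
a_7 = 43: 880659/71491

880659/71491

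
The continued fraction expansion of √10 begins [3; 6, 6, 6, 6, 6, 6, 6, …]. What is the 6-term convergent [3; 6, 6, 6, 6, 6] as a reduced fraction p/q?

27379/8658

Start with 6.
6 + 1/(6/1) = 6 + 1/6 = 37/6
6 + 1/(37/6) = 6 + 6/37 = 228/37
6 + 1/(228/37) = 6 + 37/228 = 1405/228
6 + 1/(1405/228) = 6 + 228/1405 = 8658/1405
3 + 1/(8658/1405) = 3 + 1405/8658 = 27379/8658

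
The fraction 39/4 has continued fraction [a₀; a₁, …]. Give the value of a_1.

1

Apply division with remainder until the remainder is 0:
⌊39/4⌋ = 9, remainder 3
⌊4/3⌋ = 1, remainder 1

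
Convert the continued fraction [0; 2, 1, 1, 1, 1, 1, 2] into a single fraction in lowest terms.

21/55

Work from the innermost term outward:
Start with 2.
1 + 1/(2/1) = 1 + 1/2 = 3/2
1 + 1/(3/2) = 1 + 2/3 = 5/3
1 + 1/(5/3) = 1 + 3/5 = 8/5
1 + 1/(8/5) = 1 + 5/8 = 13/8
1 + 1/(13/8) = 1 + 8/13 = 21/13
2 + 1/(21/13) = 2 + 13/21 = 55/21
0 + 1/(55/21) = 0 + 21/55 = 21/55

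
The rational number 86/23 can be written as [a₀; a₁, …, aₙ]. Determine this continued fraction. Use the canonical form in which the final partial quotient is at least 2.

Apply division with remainder until the remainder is 0:
86 ÷ 23 → quotient 3, remainder 17
23 ÷ 17 → quotient 1, remainder 6
17 ÷ 6 → quotient 2, remainder 5
6 ÷ 5 → quotient 1, remainder 1
5 ÷ 1 → quotient 5, remainder 0

[3; 1, 2, 1, 5]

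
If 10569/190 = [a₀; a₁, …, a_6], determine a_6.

10569 = 55·190 + 119, so a_0 = 55
190 = 1·119 + 71, so a_1 = 1
119 = 1·71 + 48, so a_2 = 1
71 = 1·48 + 23, so a_3 = 1
48 = 2·23 + 2, so a_4 = 2
23 = 11·2 + 1, so a_5 = 11
2 = 2·1 + 0, so a_6 = 2

2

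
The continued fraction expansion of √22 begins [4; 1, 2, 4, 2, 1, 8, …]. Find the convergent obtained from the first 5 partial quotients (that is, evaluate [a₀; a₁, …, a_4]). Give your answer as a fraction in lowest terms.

Start with 2.
4 + 1/(2/1) = 4 + 1/2 = 9/2
2 + 1/(9/2) = 2 + 2/9 = 20/9
1 + 1/(20/9) = 1 + 9/20 = 29/20
4 + 1/(29/20) = 4 + 20/29 = 136/29

136/29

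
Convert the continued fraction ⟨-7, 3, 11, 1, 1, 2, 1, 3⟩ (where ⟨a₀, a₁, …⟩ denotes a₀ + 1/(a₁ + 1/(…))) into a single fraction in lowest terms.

Build up convergents one term at a time:
a_0 = -7: -7/1
a_1 = 3: -20/3
a_2 = 11: -227/34
a_3 = 1: -247/37
a_4 = 1: -474/71
a_5 = 2: -1195/179
a_6 = 1: -1669/250
a_7 = 3: -6202/929

-6202/929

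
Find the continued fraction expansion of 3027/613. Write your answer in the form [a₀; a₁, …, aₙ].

[4; 1, 15, 7, 1, 1, 2]

3027 ÷ 613 → quotient 4, remainder 575
613 ÷ 575 → quotient 1, remainder 38
575 ÷ 38 → quotient 15, remainder 5
38 ÷ 5 → quotient 7, remainder 3
5 ÷ 3 → quotient 1, remainder 2
3 ÷ 2 → quotient 1, remainder 1
2 ÷ 1 → quotient 2, remainder 0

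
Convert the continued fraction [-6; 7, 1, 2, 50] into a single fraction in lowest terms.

Start with 50.
2 + 1/(50/1) = 2 + 1/50 = 101/50
1 + 1/(101/50) = 1 + 50/101 = 151/101
7 + 1/(151/101) = 7 + 101/151 = 1158/151
-6 + 1/(1158/151) = -6 + 151/1158 = -6797/1158

-6797/1158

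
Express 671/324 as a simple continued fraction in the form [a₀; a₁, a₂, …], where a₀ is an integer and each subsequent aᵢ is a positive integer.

Repeatedly divide and take the remainder:
671 ÷ 324 → quotient 2, remainder 23
324 ÷ 23 → quotient 14, remainder 2
23 ÷ 2 → quotient 11, remainder 1
2 ÷ 1 → quotient 2, remainder 0

[2; 14, 11, 2]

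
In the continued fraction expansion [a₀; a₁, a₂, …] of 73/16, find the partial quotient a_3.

Repeatedly divide and take the remainder:
⌊73/16⌋ = 4, remainder 9
⌊16/9⌋ = 1, remainder 7
⌊9/7⌋ = 1, remainder 2
⌊7/2⌋ = 3, remainder 1

3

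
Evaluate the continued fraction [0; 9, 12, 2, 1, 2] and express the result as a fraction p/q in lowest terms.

a_0 = 0: 0/1
a_1 = 9: 1/9
a_2 = 12: 12/109
a_3 = 2: 25/227
a_4 = 1: 37/336
a_5 = 2: 99/899

99/899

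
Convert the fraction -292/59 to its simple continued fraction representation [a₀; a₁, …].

[-5; 19, 1, 2]

⌊-292/59⌋ = -5, remainder 3
⌊59/3⌋ = 19, remainder 2
⌊3/2⌋ = 1, remainder 1
⌊2/1⌋ = 2, remainder 0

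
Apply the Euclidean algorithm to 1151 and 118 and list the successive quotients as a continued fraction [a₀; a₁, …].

⌊1151/118⌋ = 9, remainder 89
⌊118/89⌋ = 1, remainder 29
⌊89/29⌋ = 3, remainder 2
⌊29/2⌋ = 14, remainder 1
⌊2/1⌋ = 2, remainder 0

[9; 1, 3, 14, 2]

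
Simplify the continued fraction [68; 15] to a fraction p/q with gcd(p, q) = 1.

Build up convergents one term at a time:
a_0 = 68: 68/1
a_1 = 15: 1021/15

1021/15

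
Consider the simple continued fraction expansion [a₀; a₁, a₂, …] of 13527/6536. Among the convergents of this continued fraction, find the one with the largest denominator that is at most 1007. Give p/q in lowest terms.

327/158

List convergents until the denominator exceeds the bound:
a_0 = 2: 2/1  (≤ bound)
a_1 = 14: 29/14  (≤ bound)
a_2 = 2: 60/29  (≤ bound)
a_3 = 1: 89/43  (≤ bound)
a_4 = 2: 238/115  (≤ bound)
a_5 = 1: 327/158  (≤ bound)
a_6 = 6: 2200/1063  (> 1007, stop)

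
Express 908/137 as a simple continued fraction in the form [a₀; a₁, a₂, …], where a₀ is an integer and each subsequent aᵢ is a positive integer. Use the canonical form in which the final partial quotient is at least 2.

[6; 1, 1, 1, 2, 5, 3]

Apply division with remainder until the remainder is 0:
⌊908/137⌋ = 6, remainder 86
⌊137/86⌋ = 1, remainder 51
⌊86/51⌋ = 1, remainder 35
⌊51/35⌋ = 1, remainder 16
⌊35/16⌋ = 2, remainder 3
⌊16/3⌋ = 5, remainder 1
⌊3/1⌋ = 3, remainder 0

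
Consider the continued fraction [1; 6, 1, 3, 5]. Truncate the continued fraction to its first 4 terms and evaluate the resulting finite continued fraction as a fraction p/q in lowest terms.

31/27

a_0 = 1: 1/1
a_1 = 6: 7/6
a_2 = 1: 8/7
a_3 = 3: 31/27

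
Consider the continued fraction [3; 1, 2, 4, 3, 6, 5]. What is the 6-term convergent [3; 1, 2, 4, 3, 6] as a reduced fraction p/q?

Collapse the nested fraction from the inside out:
Start with 6.
3 + 1/(6/1) = 3 + 1/6 = 19/6
4 + 1/(19/6) = 4 + 6/19 = 82/19
2 + 1/(82/19) = 2 + 19/82 = 183/82
1 + 1/(183/82) = 1 + 82/183 = 265/183
3 + 1/(265/183) = 3 + 183/265 = 978/265

978/265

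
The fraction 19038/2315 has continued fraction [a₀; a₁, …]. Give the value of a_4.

⌊19038/2315⌋ = 8, remainder 518
⌊2315/518⌋ = 4, remainder 243
⌊518/243⌋ = 2, remainder 32
⌊243/32⌋ = 7, remainder 19
⌊32/19⌋ = 1, remainder 13

1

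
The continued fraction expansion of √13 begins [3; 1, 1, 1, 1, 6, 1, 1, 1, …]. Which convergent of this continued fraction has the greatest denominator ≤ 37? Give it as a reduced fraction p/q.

a_0 = 3: 3/1  (≤ bound)
a_1 = 1: 4/1  (≤ bound)
a_2 = 1: 7/2  (≤ bound)
a_3 = 1: 11/3  (≤ bound)
a_4 = 1: 18/5  (≤ bound)
a_5 = 6: 119/33  (≤ bound)
a_6 = 1: 137/38  (> 37, stop)

119/33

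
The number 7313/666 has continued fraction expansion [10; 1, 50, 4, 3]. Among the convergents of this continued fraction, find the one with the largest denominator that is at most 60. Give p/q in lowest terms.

560/51

List convergents until the denominator exceeds the bound:
a_0 = 10: 10/1  (≤ bound)
a_1 = 1: 11/1  (≤ bound)
a_2 = 50: 560/51  (≤ bound)
a_3 = 4: 2251/205  (> 60, stop)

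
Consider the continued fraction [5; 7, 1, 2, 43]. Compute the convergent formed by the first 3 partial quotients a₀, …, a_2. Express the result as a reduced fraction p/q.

Start with 1.
7 + 1/(1/1) = 7 + 1/1 = 8/1
5 + 1/(8/1) = 5 + 1/8 = 41/8

41/8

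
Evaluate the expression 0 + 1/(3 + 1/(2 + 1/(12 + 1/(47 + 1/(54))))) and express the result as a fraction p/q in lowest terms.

63583/221271

Starting at the tail and folding back:
Start with 54.
47 + 1/(54/1) = 47 + 1/54 = 2539/54
12 + 1/(2539/54) = 12 + 54/2539 = 30522/2539
2 + 1/(30522/2539) = 2 + 2539/30522 = 63583/30522
3 + 1/(63583/30522) = 3 + 30522/63583 = 221271/63583
0 + 1/(221271/63583) = 0 + 63583/221271 = 63583/221271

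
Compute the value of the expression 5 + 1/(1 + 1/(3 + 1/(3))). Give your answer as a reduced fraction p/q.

Work from the innermost term outward:
Start with 3.
3 + 1/(3/1) = 3 + 1/3 = 10/3
1 + 1/(10/3) = 1 + 3/10 = 13/10
5 + 1/(13/10) = 5 + 10/13 = 75/13

75/13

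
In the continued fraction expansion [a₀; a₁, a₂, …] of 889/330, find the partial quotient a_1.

889 ÷ 330 → quotient 2, remainder 229
330 ÷ 229 → quotient 1, remainder 101

1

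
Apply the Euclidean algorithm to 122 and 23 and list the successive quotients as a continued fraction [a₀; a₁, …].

[5; 3, 3, 2]

⌊122/23⌋ = 5, remainder 7
⌊23/7⌋ = 3, remainder 2
⌊7/2⌋ = 3, remainder 1
⌊2/1⌋ = 2, remainder 0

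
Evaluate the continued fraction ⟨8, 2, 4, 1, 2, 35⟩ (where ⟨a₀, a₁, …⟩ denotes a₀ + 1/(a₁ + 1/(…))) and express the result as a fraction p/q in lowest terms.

9263/1096

Start with 35.
2 + 1/(35/1) = 2 + 1/35 = 71/35
1 + 1/(71/35) = 1 + 35/71 = 106/71
4 + 1/(106/71) = 4 + 71/106 = 495/106
2 + 1/(495/106) = 2 + 106/495 = 1096/495
8 + 1/(1096/495) = 8 + 495/1096 = 9263/1096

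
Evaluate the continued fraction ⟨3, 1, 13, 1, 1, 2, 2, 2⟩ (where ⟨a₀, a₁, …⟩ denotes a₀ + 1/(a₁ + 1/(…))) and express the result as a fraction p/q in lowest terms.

Starting at the tail and folding back:
Start with 2.
2 + 1/(2/1) = 2 + 1/2 = 5/2
2 + 1/(5/2) = 2 + 2/5 = 12/5
1 + 1/(12/5) = 1 + 5/12 = 17/12
1 + 1/(17/12) = 1 + 12/17 = 29/17
13 + 1/(29/17) = 13 + 17/29 = 394/29
1 + 1/(394/29) = 1 + 29/394 = 423/394
3 + 1/(423/394) = 3 + 394/423 = 1663/423

1663/423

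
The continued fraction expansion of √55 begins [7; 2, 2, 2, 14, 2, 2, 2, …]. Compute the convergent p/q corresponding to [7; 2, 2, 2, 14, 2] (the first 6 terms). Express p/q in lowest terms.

Start with 2.
14 + 1/(2/1) = 14 + 1/2 = 29/2
2 + 1/(29/2) = 2 + 2/29 = 60/29
2 + 1/(60/29) = 2 + 29/60 = 149/60
2 + 1/(149/60) = 2 + 60/149 = 358/149
7 + 1/(358/149) = 7 + 149/358 = 2655/358

2655/358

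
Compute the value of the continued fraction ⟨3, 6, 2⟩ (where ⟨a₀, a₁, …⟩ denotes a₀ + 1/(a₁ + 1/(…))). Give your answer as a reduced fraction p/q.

41/13

a_0 = 3: 3/1
a_1 = 6: 19/6
a_2 = 2: 41/13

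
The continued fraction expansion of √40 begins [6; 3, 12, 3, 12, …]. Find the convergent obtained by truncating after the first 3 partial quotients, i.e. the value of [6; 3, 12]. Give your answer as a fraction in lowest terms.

234/37

Start with 12.
3 + 1/(12/1) = 3 + 1/12 = 37/12
6 + 1/(37/12) = 6 + 12/37 = 234/37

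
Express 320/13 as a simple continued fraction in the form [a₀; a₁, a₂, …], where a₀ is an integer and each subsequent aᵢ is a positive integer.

[24; 1, 1, 1, 1, 2]

320 ÷ 13 → quotient 24, remainder 8
13 ÷ 8 → quotient 1, remainder 5
8 ÷ 5 → quotient 1, remainder 3
5 ÷ 3 → quotient 1, remainder 2
3 ÷ 2 → quotient 1, remainder 1
2 ÷ 1 → quotient 2, remainder 0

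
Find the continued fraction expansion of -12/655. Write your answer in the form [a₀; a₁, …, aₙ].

-12 = -1·655 + 643, so a_0 = -1
655 = 1·643 + 12, so a_1 = 1
643 = 53·12 + 7, so a_2 = 53
12 = 1·7 + 5, so a_3 = 1
7 = 1·5 + 2, so a_4 = 1
5 = 2·2 + 1, so a_5 = 2
2 = 2·1 + 0, so a_6 = 2

[-1; 1, 53, 1, 1, 2, 2]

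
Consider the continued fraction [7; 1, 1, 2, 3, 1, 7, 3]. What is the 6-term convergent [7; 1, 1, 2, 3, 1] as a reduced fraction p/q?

167/22

Start with 1.
3 + 1/(1/1) = 3 + 1/1 = 4/1
2 + 1/(4/1) = 2 + 1/4 = 9/4
1 + 1/(9/4) = 1 + 4/9 = 13/9
1 + 1/(13/9) = 1 + 9/13 = 22/13
7 + 1/(22/13) = 7 + 13/22 = 167/22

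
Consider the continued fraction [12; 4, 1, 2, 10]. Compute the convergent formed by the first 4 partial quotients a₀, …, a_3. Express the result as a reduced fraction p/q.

171/14

a_0 = 12: 12/1
a_1 = 4: 49/4
a_2 = 1: 61/5
a_3 = 2: 171/14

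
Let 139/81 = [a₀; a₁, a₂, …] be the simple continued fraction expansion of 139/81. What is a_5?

139 = 1·81 + 58, so a_0 = 1
81 = 1·58 + 23, so a_1 = 1
58 = 2·23 + 12, so a_2 = 2
23 = 1·12 + 11, so a_3 = 1
12 = 1·11 + 1, so a_4 = 1
11 = 11·1 + 0, so a_5 = 11

11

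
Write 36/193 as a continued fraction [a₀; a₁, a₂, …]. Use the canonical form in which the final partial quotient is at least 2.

[0; 5, 2, 1, 3, 3]

⌊36/193⌋ = 0, remainder 36
⌊193/36⌋ = 5, remainder 13
⌊36/13⌋ = 2, remainder 10
⌊13/10⌋ = 1, remainder 3
⌊10/3⌋ = 3, remainder 1
⌊3/1⌋ = 3, remainder 0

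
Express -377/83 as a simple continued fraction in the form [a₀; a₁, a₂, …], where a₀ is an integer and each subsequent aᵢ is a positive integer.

⌊-377/83⌋ = -5, remainder 38
⌊83/38⌋ = 2, remainder 7
⌊38/7⌋ = 5, remainder 3
⌊7/3⌋ = 2, remainder 1
⌊3/1⌋ = 3, remainder 0

[-5; 2, 5, 2, 3]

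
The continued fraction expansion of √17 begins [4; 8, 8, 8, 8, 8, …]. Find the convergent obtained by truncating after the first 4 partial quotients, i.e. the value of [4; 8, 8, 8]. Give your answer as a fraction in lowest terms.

Start with 8.
8 + 1/(8/1) = 8 + 1/8 = 65/8
8 + 1/(65/8) = 8 + 8/65 = 528/65
4 + 1/(528/65) = 4 + 65/528 = 2177/528

2177/528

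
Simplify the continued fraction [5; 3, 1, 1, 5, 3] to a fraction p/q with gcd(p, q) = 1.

Starting at the tail and folding back:
Start with 3.
5 + 1/(3/1) = 5 + 1/3 = 16/3
1 + 1/(16/3) = 1 + 3/16 = 19/16
1 + 1/(19/16) = 1 + 16/19 = 35/19
3 + 1/(35/19) = 3 + 19/35 = 124/35
5 + 1/(124/35) = 5 + 35/124 = 655/124

655/124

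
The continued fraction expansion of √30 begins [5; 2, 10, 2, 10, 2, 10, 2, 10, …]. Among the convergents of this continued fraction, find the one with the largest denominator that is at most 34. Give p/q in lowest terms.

115/21

a_0 = 5: 5/1  (≤ bound)
a_1 = 2: 11/2  (≤ bound)
a_2 = 10: 115/21  (≤ bound)
a_3 = 2: 241/44  (> 34, stop)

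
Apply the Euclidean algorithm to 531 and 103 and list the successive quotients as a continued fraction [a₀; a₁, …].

531 = 5·103 + 16, so a_0 = 5
103 = 6·16 + 7, so a_1 = 6
16 = 2·7 + 2, so a_2 = 2
7 = 3·2 + 1, so a_3 = 3
2 = 2·1 + 0, so a_4 = 2

[5; 6, 2, 3, 2]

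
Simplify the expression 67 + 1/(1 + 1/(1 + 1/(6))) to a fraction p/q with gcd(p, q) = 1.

Collapse the nested fraction from the inside out:
Start with 6.
1 + 1/(6/1) = 1 + 1/6 = 7/6
1 + 1/(7/6) = 1 + 6/7 = 13/7
67 + 1/(13/7) = 67 + 7/13 = 878/13

878/13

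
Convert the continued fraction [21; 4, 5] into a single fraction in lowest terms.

a_0 = 21: 21/1
a_1 = 4: 85/4
a_2 = 5: 446/21

446/21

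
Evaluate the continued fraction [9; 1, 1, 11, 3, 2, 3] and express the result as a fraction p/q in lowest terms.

Build up convergents one term at a time:
a_0 = 9: 9/1
a_1 = 1: 10/1
a_2 = 1: 19/2
a_3 = 11: 219/23
a_4 = 3: 676/71
a_5 = 2: 1571/165
a_6 = 3: 5389/566

5389/566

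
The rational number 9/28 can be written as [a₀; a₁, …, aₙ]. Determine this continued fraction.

[0; 3, 9]

⌊9/28⌋ = 0, remainder 9
⌊28/9⌋ = 3, remainder 1
⌊9/1⌋ = 9, remainder 0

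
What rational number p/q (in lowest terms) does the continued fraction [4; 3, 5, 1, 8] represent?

725/168

a_0 = 4: 4/1
a_1 = 3: 13/3
a_2 = 5: 69/16
a_3 = 1: 82/19
a_4 = 8: 725/168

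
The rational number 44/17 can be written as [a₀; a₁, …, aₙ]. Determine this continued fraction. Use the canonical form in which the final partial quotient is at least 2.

Apply division with remainder until the remainder is 0:
44 = 2·17 + 10, so a_0 = 2
17 = 1·10 + 7, so a_1 = 1
10 = 1·7 + 3, so a_2 = 1
7 = 2·3 + 1, so a_3 = 2
3 = 3·1 + 0, so a_4 = 3

[2; 1, 1, 2, 3]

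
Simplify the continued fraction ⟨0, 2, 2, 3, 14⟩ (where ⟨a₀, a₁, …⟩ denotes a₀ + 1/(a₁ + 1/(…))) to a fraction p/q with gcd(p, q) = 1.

Compute successive convergents:
a_0 = 0: 0/1
a_1 = 2: 1/2
a_2 = 2: 2/5
a_3 = 3: 7/17
a_4 = 14: 100/243

100/243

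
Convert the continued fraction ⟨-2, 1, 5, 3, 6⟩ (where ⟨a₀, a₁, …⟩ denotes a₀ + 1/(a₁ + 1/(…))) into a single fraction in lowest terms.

-139/120

Start with 6.
3 + 1/(6/1) = 3 + 1/6 = 19/6
5 + 1/(19/6) = 5 + 6/19 = 101/19
1 + 1/(101/19) = 1 + 19/101 = 120/101
-2 + 1/(120/101) = -2 + 101/120 = -139/120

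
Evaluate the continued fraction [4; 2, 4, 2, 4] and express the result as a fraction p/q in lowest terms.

396/89

Collapse the nested fraction from the inside out:
Start with 4.
2 + 1/(4/1) = 2 + 1/4 = 9/4
4 + 1/(9/4) = 4 + 4/9 = 40/9
2 + 1/(40/9) = 2 + 9/40 = 89/40
4 + 1/(89/40) = 4 + 40/89 = 396/89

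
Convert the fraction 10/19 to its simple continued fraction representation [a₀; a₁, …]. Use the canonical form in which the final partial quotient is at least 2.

⌊10/19⌋ = 0, remainder 10
⌊19/10⌋ = 1, remainder 9
⌊10/9⌋ = 1, remainder 1
⌊9/1⌋ = 9, remainder 0

[0; 1, 1, 9]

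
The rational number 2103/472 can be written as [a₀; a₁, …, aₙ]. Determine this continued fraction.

Apply division with remainder until the remainder is 0:
2103 = 4·472 + 215, so a_0 = 4
472 = 2·215 + 42, so a_1 = 2
215 = 5·42 + 5, so a_2 = 5
42 = 8·5 + 2, so a_3 = 8
5 = 2·2 + 1, so a_4 = 2
2 = 2·1 + 0, so a_5 = 2

[4; 2, 5, 8, 2, 2]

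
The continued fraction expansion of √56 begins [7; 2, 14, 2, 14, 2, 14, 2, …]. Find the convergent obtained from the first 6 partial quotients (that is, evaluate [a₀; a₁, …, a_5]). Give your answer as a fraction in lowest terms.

a_0 = 7: 7/1
a_1 = 2: 15/2
a_2 = 14: 217/29
a_3 = 2: 449/60
a_4 = 14: 6503/869
a_5 = 2: 13455/1798

13455/1798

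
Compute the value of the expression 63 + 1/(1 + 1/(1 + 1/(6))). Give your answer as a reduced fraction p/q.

Starting at the tail and folding back:
Start with 6.
1 + 1/(6/1) = 1 + 1/6 = 7/6
1 + 1/(7/6) = 1 + 6/7 = 13/7
63 + 1/(13/7) = 63 + 7/13 = 826/13

826/13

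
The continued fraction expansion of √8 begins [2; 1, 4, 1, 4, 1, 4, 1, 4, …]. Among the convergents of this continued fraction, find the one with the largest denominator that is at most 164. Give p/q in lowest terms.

99/35

a_0 = 2: 2/1  (≤ bound)
a_1 = 1: 3/1  (≤ bound)
a_2 = 4: 14/5  (≤ bound)
a_3 = 1: 17/6  (≤ bound)
a_4 = 4: 82/29  (≤ bound)
a_5 = 1: 99/35  (≤ bound)
a_6 = 4: 478/169  (> 164, stop)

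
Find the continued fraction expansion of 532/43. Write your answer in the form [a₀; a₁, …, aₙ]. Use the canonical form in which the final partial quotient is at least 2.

[12; 2, 1, 2, 5]

Repeatedly divide and take the remainder:
532 = 12·43 + 16, so a_0 = 12
43 = 2·16 + 11, so a_1 = 2
16 = 1·11 + 5, so a_2 = 1
11 = 2·5 + 1, so a_3 = 2
5 = 5·1 + 0, so a_4 = 5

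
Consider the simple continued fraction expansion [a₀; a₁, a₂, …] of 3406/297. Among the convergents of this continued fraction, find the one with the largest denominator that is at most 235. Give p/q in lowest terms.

539/47

List convergents until the denominator exceeds the bound:
a_0 = 11: 11/1  (≤ bound)
a_1 = 2: 23/2  (≤ bound)
a_2 = 7: 172/15  (≤ bound)
a_3 = 3: 539/47  (≤ bound)
a_4 = 6: 3406/297  (> 235, stop)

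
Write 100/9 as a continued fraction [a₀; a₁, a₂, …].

[11; 9]

⌊100/9⌋ = 11, remainder 1
⌊9/1⌋ = 9, remainder 0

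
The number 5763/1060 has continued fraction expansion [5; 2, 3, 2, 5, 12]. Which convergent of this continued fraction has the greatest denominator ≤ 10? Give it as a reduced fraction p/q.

a_0 = 5: 5/1  (≤ bound)
a_1 = 2: 11/2  (≤ bound)
a_2 = 3: 38/7  (≤ bound)
a_3 = 2: 87/16  (> 10, stop)

38/7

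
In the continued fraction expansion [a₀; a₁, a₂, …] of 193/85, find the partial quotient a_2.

193 = 2·85 + 23, so a_0 = 2
85 = 3·23 + 16, so a_1 = 3
23 = 1·16 + 7, so a_2 = 1

1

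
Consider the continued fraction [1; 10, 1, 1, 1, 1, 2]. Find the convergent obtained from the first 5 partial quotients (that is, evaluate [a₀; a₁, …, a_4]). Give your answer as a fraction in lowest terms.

35/32

a_0 = 1: 1/1
a_1 = 10: 11/10
a_2 = 1: 12/11
a_3 = 1: 23/21
a_4 = 1: 35/32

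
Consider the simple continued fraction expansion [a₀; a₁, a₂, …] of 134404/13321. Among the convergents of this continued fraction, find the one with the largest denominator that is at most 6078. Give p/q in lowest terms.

a_0 = 10: 10/1  (≤ bound)
a_1 = 11: 111/11  (≤ bound)
a_2 = 6: 676/67  (≤ bound)
a_3 = 2: 1463/145  (≤ bound)
a_4 = 1: 2139/212  (≤ bound)
a_5 = 1: 3602/357  (≤ bound)
a_6 = 2: 9343/926  (≤ bound)
a_7 = 14: 134404/13321  (> 6078, stop)

9343/926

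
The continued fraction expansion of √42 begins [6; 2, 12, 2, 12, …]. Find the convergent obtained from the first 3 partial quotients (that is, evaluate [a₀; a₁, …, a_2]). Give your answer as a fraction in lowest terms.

Start with 12.
2 + 1/(12/1) = 2 + 1/12 = 25/12
6 + 1/(25/12) = 6 + 12/25 = 162/25

162/25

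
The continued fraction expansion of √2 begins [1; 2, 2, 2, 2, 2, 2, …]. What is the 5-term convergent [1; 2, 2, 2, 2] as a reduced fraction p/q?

41/29

Starting at the tail and folding back:
Start with 2.
2 + 1/(2/1) = 2 + 1/2 = 5/2
2 + 1/(5/2) = 2 + 2/5 = 12/5
2 + 1/(12/5) = 2 + 5/12 = 29/12
1 + 1/(29/12) = 1 + 12/29 = 41/29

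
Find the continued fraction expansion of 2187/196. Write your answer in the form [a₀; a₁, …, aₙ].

[11; 6, 3, 10]

⌊2187/196⌋ = 11, remainder 31
⌊196/31⌋ = 6, remainder 10
⌊31/10⌋ = 3, remainder 1
⌊10/1⌋ = 10, remainder 0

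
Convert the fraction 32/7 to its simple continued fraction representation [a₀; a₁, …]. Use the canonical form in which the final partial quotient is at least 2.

[4; 1, 1, 3]

Run the Euclidean algorithm, recording each quotient:
32 ÷ 7 → quotient 4, remainder 4
7 ÷ 4 → quotient 1, remainder 3
4 ÷ 3 → quotient 1, remainder 1
3 ÷ 1 → quotient 3, remainder 0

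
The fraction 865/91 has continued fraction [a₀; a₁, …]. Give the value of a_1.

⌊865/91⌋ = 9, remainder 46
⌊91/46⌋ = 1, remainder 45

1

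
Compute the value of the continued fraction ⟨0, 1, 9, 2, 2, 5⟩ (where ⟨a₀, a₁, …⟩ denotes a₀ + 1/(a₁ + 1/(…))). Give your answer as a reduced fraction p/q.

254/281

Build up convergents one term at a time:
a_0 = 0: 0/1
a_1 = 1: 1/1
a_2 = 9: 9/10
a_3 = 2: 19/21
a_4 = 2: 47/52
a_5 = 5: 254/281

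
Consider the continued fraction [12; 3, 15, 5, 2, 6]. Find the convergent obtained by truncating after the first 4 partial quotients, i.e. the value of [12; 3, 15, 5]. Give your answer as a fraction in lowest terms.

2872/233

Starting at the tail and folding back:
Start with 5.
15 + 1/(5/1) = 15 + 1/5 = 76/5
3 + 1/(76/5) = 3 + 5/76 = 233/76
12 + 1/(233/76) = 12 + 76/233 = 2872/233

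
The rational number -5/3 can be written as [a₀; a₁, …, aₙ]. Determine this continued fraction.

Apply division with remainder until the remainder is 0:
-5 = -2·3 + 1, so a_0 = -2
3 = 3·1 + 0, so a_1 = 3

[-2; 3]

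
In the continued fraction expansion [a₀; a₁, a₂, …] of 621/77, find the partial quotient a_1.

⌊621/77⌋ = 8, remainder 5
⌊77/5⌋ = 15, remainder 2

15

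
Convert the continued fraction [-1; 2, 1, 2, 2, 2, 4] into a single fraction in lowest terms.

Start with 4.
2 + 1/(4/1) = 2 + 1/4 = 9/4
2 + 1/(9/4) = 2 + 4/9 = 22/9
2 + 1/(22/9) = 2 + 9/22 = 53/22
1 + 1/(53/22) = 1 + 22/53 = 75/53
2 + 1/(75/53) = 2 + 53/75 = 203/75
-1 + 1/(203/75) = -1 + 75/203 = -128/203

-128/203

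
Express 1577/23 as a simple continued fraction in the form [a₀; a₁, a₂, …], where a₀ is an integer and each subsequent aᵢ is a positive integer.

⌊1577/23⌋ = 68, remainder 13
⌊23/13⌋ = 1, remainder 10
⌊13/10⌋ = 1, remainder 3
⌊10/3⌋ = 3, remainder 1
⌊3/1⌋ = 3, remainder 0

[68; 1, 1, 3, 3]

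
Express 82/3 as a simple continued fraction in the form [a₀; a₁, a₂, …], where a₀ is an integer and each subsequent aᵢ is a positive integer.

[27; 3]

82 = 27·3 + 1, so a_0 = 27
3 = 3·1 + 0, so a_1 = 3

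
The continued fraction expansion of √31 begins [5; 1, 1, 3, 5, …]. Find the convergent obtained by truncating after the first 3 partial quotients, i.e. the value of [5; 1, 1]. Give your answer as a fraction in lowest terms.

11/2

a_0 = 5: 5/1
a_1 = 1: 6/1
a_2 = 1: 11/2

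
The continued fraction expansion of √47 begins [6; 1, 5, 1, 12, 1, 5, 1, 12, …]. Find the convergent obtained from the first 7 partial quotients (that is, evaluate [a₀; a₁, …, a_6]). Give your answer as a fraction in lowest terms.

3942/575

Start with 5.
1 + 1/(5/1) = 1 + 1/5 = 6/5
12 + 1/(6/5) = 12 + 5/6 = 77/6
1 + 1/(77/6) = 1 + 6/77 = 83/77
5 + 1/(83/77) = 5 + 77/83 = 492/83
1 + 1/(492/83) = 1 + 83/492 = 575/492
6 + 1/(575/492) = 6 + 492/575 = 3942/575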